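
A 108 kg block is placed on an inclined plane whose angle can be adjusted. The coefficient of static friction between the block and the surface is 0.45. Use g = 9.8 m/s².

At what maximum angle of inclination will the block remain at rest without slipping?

At the slip threshold, m g sin θ = μ_s · m g cos θ, so tan θ = μ_s.
θ_max = arctan(0.45) = 24.2°.

θ_max ≈ 24.2°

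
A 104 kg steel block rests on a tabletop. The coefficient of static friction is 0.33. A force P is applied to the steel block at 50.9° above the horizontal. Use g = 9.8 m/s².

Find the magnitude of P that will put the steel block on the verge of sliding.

P ≈ 379 N

N = m g − P sin α (the pull lifts the steel block).
At impending slip, P cos α = μ_s N = μ_s (m g − P sin α).
Solving: P (cos α + μ_s sin α) = μ_s m g → P = 0.33×1020/(cos 50.9° + 0.33 sin 50.9°) = 336/0.8868 = 379 N.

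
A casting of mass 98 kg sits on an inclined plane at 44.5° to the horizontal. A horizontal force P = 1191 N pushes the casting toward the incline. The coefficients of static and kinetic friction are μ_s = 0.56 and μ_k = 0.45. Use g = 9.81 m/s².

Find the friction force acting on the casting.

f ≈ 176 N (down the incline)

Resolve perpendicular to the incline: N = m g cos θ + P sin θ = 98×9.81×cos 44.5° + 1191×sin 44.5° = 1520 N.
Parallel to the incline: P cos θ − m g sin θ = 849.5 − 673.8 = 175.6 N; the friction needed to balance this is 175.6 N acting down the slope.
Maximum static friction: μ_s N = 0.56 × 1520 = 851.5 N.
|f_req| = 175.6 ≤ 851.5 N → the casting is in equilibrium; friction equals the required value.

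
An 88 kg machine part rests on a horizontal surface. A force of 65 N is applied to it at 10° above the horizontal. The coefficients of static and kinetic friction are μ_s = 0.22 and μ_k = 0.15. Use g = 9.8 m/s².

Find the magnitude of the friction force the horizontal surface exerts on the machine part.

f ≈ 64 N

The vertical component of P reduces the normal force: N = m g − P sin α = 862.4 − 11.29 = 851.1 N.
For equilibrium, f = P cos α = 65×cos 10° = 64.01 N.
The static-friction limit is μ_s N = 187.2 N.
Since 64.01 N does not exceed the limit, the machine part stays at rest and f = 64 N.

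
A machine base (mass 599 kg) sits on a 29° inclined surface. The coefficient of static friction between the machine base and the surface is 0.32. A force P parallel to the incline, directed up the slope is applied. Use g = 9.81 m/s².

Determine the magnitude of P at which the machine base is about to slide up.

P ≈ 4490 N

At impending motion up the slope, friction acts down-slope at its limit: f = μ_s N.
P is parallel to the surface, so N = m g cos θ = 5140 N.
Along the incline: P = m g sin θ + μ_s N = 2850 + 0.32×5140 = 4490 N.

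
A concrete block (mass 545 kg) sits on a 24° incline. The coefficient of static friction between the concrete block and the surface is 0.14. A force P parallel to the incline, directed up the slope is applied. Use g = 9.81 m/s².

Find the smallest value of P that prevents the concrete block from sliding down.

The concrete block tends to slide down (tan θ > μ_s), so at the point of impending slip friction acts up-slope at its limit: f = μ_s N.
P is parallel to the surface, so N = m g cos θ = 4880 N.
Along the incline: P + μ_s N = m g sin θ, so P = 2170 − 0.14×4880 = 1490 N.

P_min ≈ 1490 N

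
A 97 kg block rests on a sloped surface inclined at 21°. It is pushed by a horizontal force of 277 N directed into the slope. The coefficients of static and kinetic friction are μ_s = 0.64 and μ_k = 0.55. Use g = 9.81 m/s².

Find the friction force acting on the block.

f ≈ 82.4 N (up the incline)

Resolve perpendicular to the incline: N = m g cos θ + P sin θ = 97×9.81×cos 21° + 277×sin 21° = 987.6 N.
Along the incline, the net driving force (taking up-slope positive) is P cos θ − m g sin θ = 258.6 − 341 = -82.41 N, so equilibrium requires friction f = 82.41 N (up-slope).
The limit of static friction is μ_s N = 632.1 N.
Since 82.41 N is within the 632.1 N limit, the block stays put and friction is exactly 82.4 N.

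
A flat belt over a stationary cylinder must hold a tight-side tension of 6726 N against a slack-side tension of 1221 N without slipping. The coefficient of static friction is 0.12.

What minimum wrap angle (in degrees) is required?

T₂/T₁ = e^{μβ} → β = ln(T₂/T₁)/μ.
β = ln(6726/1221)/0.12 = 1.706/0.12 = 14.22 rad.
In degrees: β = 14.22 × 180/π = 815°.

β_min ≈ 815°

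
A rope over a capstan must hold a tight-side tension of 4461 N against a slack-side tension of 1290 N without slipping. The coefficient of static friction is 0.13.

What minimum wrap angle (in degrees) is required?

β_min ≈ 547°

T₂/T₁ = e^{μβ} → β = ln(T₂/T₁)/μ.
β = ln(4461/1290)/0.13 = 1.241/0.13 = 9.544 rad.
In degrees: β = 9.544 × 180/π = 547°.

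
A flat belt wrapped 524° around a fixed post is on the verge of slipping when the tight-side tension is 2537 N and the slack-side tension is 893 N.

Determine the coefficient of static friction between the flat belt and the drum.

μ ≈ 0.114

T₂/T₁ = e^{μβ} → μ = ln(T₂/T₁)/β.
β = 524° = 9.146 rad.
μ = ln(2537/893)/9.146 = ln(2.841)/9.146 = 0.114.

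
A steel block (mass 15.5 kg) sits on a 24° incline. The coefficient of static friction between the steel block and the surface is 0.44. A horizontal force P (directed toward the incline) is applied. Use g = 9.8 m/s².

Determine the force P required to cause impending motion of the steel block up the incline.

At impending motion up the slope, friction acts down-slope at its limit: f = μ_s N.
Perpendicular to the incline: N = m g cos θ + P sin θ.
Along the incline: P cos θ = m g sin θ + μ_s N = m g sin θ + μ_s (m g cos θ + P sin θ).
Solving, P (cos θ − μ_s sin θ) = m g (sin θ + μ_s cos θ), so P = 15.5×9.8×(sin 24° + 0.44 cos 24°)/(cos 24° − 0.44 sin 24°) = 152×0.8087/0.7346 = 167 N.

P ≈ 167 N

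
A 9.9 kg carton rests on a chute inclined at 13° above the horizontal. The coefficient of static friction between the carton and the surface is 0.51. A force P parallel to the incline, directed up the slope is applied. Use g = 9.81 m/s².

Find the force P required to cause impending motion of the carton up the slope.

P ≈ 70.1 N

At impending motion up the slope, friction acts down-slope at its limit: f = μ_s N.
P is parallel to the surface, so N = m g cos θ = 94.6 N.
Along the incline: P = m g sin θ + μ_s N = 21.8 + 0.51×94.6 = 70.1 N.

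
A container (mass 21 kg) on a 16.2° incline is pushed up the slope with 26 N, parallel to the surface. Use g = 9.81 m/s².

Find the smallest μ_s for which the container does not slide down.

N = m g cos θ = 197.8 N.
Friction must make up the shortfall along the incline: f = m g sin θ − P = 57.47 − 26 = 31.47 N.
At the threshold f = μ_s N, so μ_s,min = 31.47/197.8 = 0.159.

μ_s,min ≈ 0.159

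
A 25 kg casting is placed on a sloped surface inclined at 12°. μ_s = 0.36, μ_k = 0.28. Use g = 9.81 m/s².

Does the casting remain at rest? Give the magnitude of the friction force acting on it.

f ≈ 51 N

N = m g cos θ = 240 N.
Down-slope weight component: m g sin θ = 51 N.
μ_s N = 86.4 N.
51 ≤ 86.4 N, so it stays put; friction = 51 N.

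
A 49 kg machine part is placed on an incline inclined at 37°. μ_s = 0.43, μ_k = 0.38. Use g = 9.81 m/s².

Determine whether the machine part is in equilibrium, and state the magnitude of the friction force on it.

N = m g cos θ = 384 N.
Down-slope weight component: m g sin θ = 289 N.
μ_s N = 165 N.
289 > 165 N, so it slides; kinetic friction f = μ_k N = 0.38×384 = 146 N.

f ≈ 146 N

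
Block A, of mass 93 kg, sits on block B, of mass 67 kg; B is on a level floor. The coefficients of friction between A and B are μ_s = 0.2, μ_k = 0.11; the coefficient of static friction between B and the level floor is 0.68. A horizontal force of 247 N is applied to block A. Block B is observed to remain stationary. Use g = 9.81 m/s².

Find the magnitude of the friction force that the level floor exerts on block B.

Between the blocks, N₁ = m_A g = 912.3 N.
Maximum static friction on A from B: μ_s N₁ = 0.2×912.3 = 182.5 N.
Since P = 247 N > 182.5 N, A slides on B; the A–B friction is kinetic: f₁ = μ_k N₁ = 0.11×912.3 = 100 N.
B experiences an equal 100 N forward from A (third law). B is in equilibrium, so the floor supplies f₂ = 100 N of static friction (limit μ_s(m_A+m_B)g = 1067 N, not exceeded).

f ≈ 100 N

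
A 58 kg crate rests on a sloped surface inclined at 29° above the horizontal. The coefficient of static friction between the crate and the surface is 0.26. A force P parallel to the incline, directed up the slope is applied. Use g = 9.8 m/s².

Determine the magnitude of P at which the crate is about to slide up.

At impending motion up the slope, friction acts down-slope at its limit: f = μ_s N.
P is parallel to the surface, so N = m g cos θ = 497 N.
Along the incline: P = m g sin θ + μ_s N = 276 + 0.26×497 = 405 N.

P ≈ 405 N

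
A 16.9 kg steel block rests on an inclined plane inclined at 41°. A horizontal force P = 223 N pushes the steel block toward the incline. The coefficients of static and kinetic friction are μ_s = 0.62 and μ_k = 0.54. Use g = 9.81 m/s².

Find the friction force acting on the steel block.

f ≈ 59.5 N (down the incline)

Resolve perpendicular to the incline: N = m g cos θ + P sin θ = 16.9×9.81×cos 41° + 223×sin 41° = 271.4 N.
Along the incline, the net driving force (taking up-slope positive) is P cos θ − m g sin θ = 168.3 − 108.8 = 59.53 N, so equilibrium requires friction f = -59.53 N (down-slope).
Maximum static friction: μ_s N = 0.62 × 271.4 = 168.3 N.
Since 59.53 N is within the 168.3 N limit, the steel block stays put and friction is exactly 59.5 N.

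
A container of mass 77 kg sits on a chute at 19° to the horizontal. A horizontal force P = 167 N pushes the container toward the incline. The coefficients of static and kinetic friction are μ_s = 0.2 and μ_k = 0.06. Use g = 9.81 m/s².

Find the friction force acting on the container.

The horizontal push has a component P sin θ into the surface, so N = m g cos θ + P sin θ = 714.2 + 54.37 = 768.6 N.
Along the incline, the net driving force (taking up-slope positive) is P cos θ − m g sin θ = 157.9 − 245.9 = -88.02 N, so equilibrium requires friction f = 88.02 N (up-slope).
Maximum static friction: μ_s N = 0.2 × 768.6 = 153.7 N.
Since 88.02 N is within the 153.7 N limit, the container stays put and friction is exactly 88 N.

f ≈ 88 N (up the incline)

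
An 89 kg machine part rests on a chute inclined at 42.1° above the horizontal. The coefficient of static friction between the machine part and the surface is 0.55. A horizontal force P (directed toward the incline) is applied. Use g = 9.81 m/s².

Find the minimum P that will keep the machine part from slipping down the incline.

P_min ≈ 206 N

The machine part tends to slide down (tan θ > μ_s), so at the point of impending slip friction acts up-slope at its limit: f = μ_s N.
Perpendicular to the incline: N = m g cos θ + P sin θ.
Along the incline: P cos θ + μ_s N = m g sin θ, i.e. P cos θ + μ_s (m g cos θ + P sin θ) = m g sin θ.
Solving, P (cos θ + μ_s sin θ) = m g (sin θ − μ_s cos θ), so P = 873×0.2623/1.111 = 206 N.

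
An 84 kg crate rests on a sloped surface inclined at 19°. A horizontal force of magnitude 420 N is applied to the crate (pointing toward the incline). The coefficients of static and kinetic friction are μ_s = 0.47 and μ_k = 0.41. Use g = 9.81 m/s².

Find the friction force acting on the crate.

Normal direction: N = m g cos θ + P sin θ = 915.9 N.
Parallel to the incline: P cos θ − m g sin θ = 397.1 − 268.3 = 128.8 N; the friction needed to balance this is 128.8 N acting down the slope.
Maximum static friction: μ_s N = 0.47 × 915.9 = 430.5 N.
|f_req| = 128.8 ≤ 430.5 N → the crate is in equilibrium; friction equals the required value.

f ≈ 129 N (down the incline)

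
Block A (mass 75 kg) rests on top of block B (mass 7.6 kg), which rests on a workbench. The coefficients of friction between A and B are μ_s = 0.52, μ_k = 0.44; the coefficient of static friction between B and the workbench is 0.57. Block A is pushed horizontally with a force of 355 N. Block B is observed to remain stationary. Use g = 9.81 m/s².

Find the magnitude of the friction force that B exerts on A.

Normal force at the A–B interface: N₁ = m_A g = 735.8 N.
Maximum static friction on A from B: μ_s N₁ = 0.52×735.8 = 382.6 N.
Since P = 355 N ≤ 382.6 N, A does not slip on B; friction on A equals P = 355 N.
B experiences an equal 355 N forward from A (third law). B is in equilibrium, so the floor supplies f₂ = 355 N of static friction (limit μ_s(m_A+m_B)g = 461.9 N, not exceeded).

f ≈ 355 N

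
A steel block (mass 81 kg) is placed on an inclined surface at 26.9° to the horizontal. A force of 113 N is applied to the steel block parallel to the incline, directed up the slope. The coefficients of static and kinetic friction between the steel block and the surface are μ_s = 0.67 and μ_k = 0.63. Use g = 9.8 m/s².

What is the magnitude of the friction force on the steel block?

The normal reaction is N = m g cos θ = 707.9 N.
Parallel to the incline, ΣF = 0 gives f = m g sin θ − P = 359.1 − 113 = 246.1 N (up-slope positive).
Maximum static friction available: μ_s N = 0.67 × 707.9 = 474.3 N.
Since |246.1| ≤ 474.3 N, the steel block remains in static equilibrium and friction takes exactly the required value.

f ≈ 246 N (up the incline)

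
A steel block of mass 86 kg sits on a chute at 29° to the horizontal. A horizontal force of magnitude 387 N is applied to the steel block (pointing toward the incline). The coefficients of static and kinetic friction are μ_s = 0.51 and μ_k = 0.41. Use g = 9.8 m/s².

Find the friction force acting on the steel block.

f ≈ 70.1 N (up the incline)

Resolve perpendicular to the incline: N = m g cos θ + P sin θ = 86×9.8×cos 29° + 387×sin 29° = 924.8 N.
Parallel to the incline: P cos θ − m g sin θ = 338.5 − 408.6 = -70.12 N; the friction needed to balance this is 70.12 N acting up the slope.
The limit of static friction is μ_s N = 471.6 N.
|f_req| = 70.12 ≤ 471.6 N → the steel block is in equilibrium; friction equals the required value.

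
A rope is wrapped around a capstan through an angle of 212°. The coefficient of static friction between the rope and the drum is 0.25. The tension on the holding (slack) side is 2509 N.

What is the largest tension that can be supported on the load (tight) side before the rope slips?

At impending slip the capstan equation gives T₂/T₁ = e^{μβ} with β in radians.
β = 212° × π/180 = 3.7 rad.
e^{μβ} = e^{0.25×3.7} = 2.522.
T₂ = T₁ · e^{μβ} = 2509 × 2.522 = 6330 N.

T_max ≈ 6330 N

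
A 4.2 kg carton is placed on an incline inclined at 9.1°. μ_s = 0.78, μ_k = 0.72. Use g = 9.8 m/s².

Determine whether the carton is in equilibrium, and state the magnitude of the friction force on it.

N = m g cos θ = 40.6 N.
Down-slope weight component: m g sin θ = 6.51 N.
μ_s N = 31.7 N.
6.51 ≤ 31.7 N, so it stays put; friction = 6.51 N.

f ≈ 6.51 N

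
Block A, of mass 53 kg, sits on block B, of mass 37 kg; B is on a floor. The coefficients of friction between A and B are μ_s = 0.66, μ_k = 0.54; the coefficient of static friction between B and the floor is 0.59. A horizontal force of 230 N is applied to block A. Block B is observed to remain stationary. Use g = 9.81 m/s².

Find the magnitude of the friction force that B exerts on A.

Between the blocks, N₁ = m_A g = 519.9 N.
Maximum static friction on A from B: μ_s N₁ = 0.66×519.9 = 343.2 N.
Since P = 230 N ≤ 343.2 N, A does not slip on B; friction on A equals P = 230 N.
By Newton's third law B feels 230 N forward from A. With B stationary, the floor's static friction on B balances it: f₂ = 230 N (well within μ_s(m_A+m_B)g = 520.9 N).

f ≈ 230 N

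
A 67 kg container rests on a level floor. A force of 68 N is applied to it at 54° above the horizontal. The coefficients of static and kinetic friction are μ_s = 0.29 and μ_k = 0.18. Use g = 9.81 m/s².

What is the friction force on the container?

f ≈ 40 N

Vertical equilibrium gives N = m g − P sin α = 602.3 N.
The horizontal driving force is P cos α = 39.97 N, so equilibrium needs friction f = 39.97 N.
The static-friction limit is μ_s N = 174.7 N.
Since 39.97 N does not exceed the limit, the container stays at rest and f = 40 N.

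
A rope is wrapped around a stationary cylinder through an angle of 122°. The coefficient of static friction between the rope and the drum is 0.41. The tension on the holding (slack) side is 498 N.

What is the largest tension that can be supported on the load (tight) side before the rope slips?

T_max ≈ 1190 N

At impending slip the capstan equation gives T₂/T₁ = e^{μβ} with β in radians.
β = 122° × π/180 = 2.129 rad.
e^{μβ} = e^{0.41×2.129} = 2.394.
T₂ = T₁ · e^{μβ} = 498 × 2.394 = 1190 N.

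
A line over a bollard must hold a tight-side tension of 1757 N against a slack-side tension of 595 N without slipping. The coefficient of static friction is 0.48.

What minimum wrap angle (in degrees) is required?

T₂/T₁ = e^{μβ} → β = ln(T₂/T₁)/μ.
β = ln(1757/595)/0.48 = 1.083/0.48 = 2.256 rad.
In degrees: β = 2.256 × 180/π = 129°.

β_min ≈ 129°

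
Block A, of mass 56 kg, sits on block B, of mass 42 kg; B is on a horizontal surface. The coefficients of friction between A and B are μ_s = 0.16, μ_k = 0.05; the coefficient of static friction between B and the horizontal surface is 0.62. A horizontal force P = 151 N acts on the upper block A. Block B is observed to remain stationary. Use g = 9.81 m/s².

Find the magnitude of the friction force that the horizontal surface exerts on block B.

Normal force at the A–B interface: N₁ = m_A g = 549.4 N.
Maximum static friction on A from B: μ_s N₁ = 0.16×549.4 = 87.9 N.
Since P = 151 N > 87.9 N, A slides on B; the A–B friction is kinetic: f₁ = μ_k N₁ = 0.05×549.4 = 27.5 N.
B experiences an equal 27.5 N forward from A (third law). B is in equilibrium, so the floor supplies f₂ = 27.5 N of static friction (limit μ_s(m_A+m_B)g = 596.1 N, not exceeded).

f ≈ 27.5 N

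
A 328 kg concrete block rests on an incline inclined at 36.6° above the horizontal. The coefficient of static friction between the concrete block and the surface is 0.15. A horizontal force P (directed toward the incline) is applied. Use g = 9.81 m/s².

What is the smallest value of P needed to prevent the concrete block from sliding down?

P_min ≈ 1720 N

The concrete block tends to slide down (tan θ > μ_s), so at the point of impending slip friction acts up-slope at its limit: f = μ_s N.
Perpendicular to the incline: N = m g cos θ + P sin θ.
Along the incline: P cos θ + μ_s N = m g sin θ, i.e. P cos θ + μ_s (m g cos θ + P sin θ) = m g sin θ.
Solving, P (cos θ + μ_s sin θ) = m g (sin θ − μ_s cos θ), so P = 3220×0.4758/0.8923 = 1720 N.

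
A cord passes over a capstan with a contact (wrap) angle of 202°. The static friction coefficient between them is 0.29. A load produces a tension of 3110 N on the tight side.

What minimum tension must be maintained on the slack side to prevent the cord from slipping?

T_min ≈ 1120 N

Capstan equation at impending slip: T_tight/T_slack = e^{μβ}.
β = 202° = 3.526 rad; e^{μβ} = e^{0.29×3.526} = 2.78.
T_slack = T_tight / e^{μβ} = 3110 / 2.78 = 1120 N.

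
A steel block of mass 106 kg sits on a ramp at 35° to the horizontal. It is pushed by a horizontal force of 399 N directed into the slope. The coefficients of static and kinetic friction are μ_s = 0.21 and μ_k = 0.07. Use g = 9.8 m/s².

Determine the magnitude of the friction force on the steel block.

The horizontal push has a component P sin θ into the surface, so N = m g cos θ + P sin θ = 850.9 + 228.9 = 1080 N.
Parallel to the incline: P cos θ − m g sin θ = 326.8 − 595.8 = -269 N; the friction needed to balance this is 269 N acting up the slope.
The limit of static friction is μ_s N = 226.8 N.
|f_req| = 269 > 226.8 N → the steel block slides down the incline; f = μ_k N = 0.07 × 1080 = 75.6 N.

f ≈ 75.6 N (up the incline)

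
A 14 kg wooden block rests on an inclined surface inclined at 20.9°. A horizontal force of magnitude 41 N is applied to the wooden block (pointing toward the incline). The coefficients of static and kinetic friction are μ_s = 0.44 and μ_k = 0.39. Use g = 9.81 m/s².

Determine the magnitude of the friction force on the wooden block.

Resolve perpendicular to the incline: N = m g cos θ + P sin θ = 14×9.81×cos 20.9° + 41×sin 20.9° = 142.9 N.
Along the incline, the net driving force (taking up-slope positive) is P cos θ − m g sin θ = 38.3 − 48.99 = -10.69 N, so equilibrium requires friction f = 10.69 N (up-slope).
The limit of static friction is μ_s N = 62.89 N.
Since 10.69 N is within the 62.89 N limit, the wooden block stays put and friction is exactly 10.7 N.

f ≈ 10.7 N (up the incline)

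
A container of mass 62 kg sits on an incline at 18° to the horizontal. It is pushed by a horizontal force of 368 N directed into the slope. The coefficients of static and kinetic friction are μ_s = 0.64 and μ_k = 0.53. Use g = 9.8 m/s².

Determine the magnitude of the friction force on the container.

f ≈ 162 N (down the incline)

The horizontal push has a component P sin θ into the surface, so N = m g cos θ + P sin θ = 577.9 + 113.7 = 691.6 N.
Along the incline, the net driving force (taking up-slope positive) is P cos θ − m g sin θ = 350 − 187.8 = 162.2 N, so equilibrium requires friction f = -162.2 N (down-slope).
The limit of static friction is μ_s N = 442.6 N.
Since 162.2 N is within the 442.6 N limit, the container stays put and friction is exactly 162 N.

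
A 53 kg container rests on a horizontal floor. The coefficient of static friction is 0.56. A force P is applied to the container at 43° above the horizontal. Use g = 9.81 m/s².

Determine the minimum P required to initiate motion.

P ≈ 262 N

N = m g − P sin α (the pull lifts the container).
At impending slip, P cos α = μ_s N = μ_s (m g − P sin α).
Solving: P (cos α + μ_s sin α) = μ_s m g → P = 0.56×520/(cos 43° + 0.56 sin 43°) = 291/1.113 = 262 N.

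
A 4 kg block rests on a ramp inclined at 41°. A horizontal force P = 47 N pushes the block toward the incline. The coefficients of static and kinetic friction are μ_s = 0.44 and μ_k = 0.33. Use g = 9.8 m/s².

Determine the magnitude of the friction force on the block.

Normal direction: N = m g cos θ + P sin θ = 60.42 N.
Parallel to the incline: P cos θ − m g sin θ = 35.47 − 25.72 = 9.754 N; the friction needed to balance this is 9.754 N acting down the slope.
Maximum static friction: μ_s N = 0.44 × 60.42 = 26.58 N.
Since 9.754 N is within the 26.58 N limit, the block stays put and friction is exactly 9.75 N.

f ≈ 9.75 N (down the incline)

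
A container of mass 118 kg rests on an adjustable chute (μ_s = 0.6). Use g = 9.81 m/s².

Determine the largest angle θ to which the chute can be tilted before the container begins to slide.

At the slip threshold, m g sin θ = μ_s · m g cos θ, so tan θ = μ_s.
θ_max = arctan(0.6) = 31°.

θ_max ≈ 31°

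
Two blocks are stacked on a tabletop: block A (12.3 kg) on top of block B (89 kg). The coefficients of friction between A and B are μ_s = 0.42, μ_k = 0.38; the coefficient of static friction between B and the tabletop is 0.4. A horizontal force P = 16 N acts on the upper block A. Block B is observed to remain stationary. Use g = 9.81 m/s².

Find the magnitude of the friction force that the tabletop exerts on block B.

The normal force B exerts on A is simply A's weight, N₁ = 120.7 N.
Maximum static friction on A from B: μ_s N₁ = 0.42×120.7 = 50.68 N.
Since P = 16 N ≤ 50.68 N, A does not slip on B; friction on A equals P = 16 N.
By Newton's third law B feels 16 N forward from A. With B stationary, the floor's static friction on B balances it: f₂ = 16 N (well within μ_s(m_A+m_B)g = 397.5 N).

f ≈ 16 N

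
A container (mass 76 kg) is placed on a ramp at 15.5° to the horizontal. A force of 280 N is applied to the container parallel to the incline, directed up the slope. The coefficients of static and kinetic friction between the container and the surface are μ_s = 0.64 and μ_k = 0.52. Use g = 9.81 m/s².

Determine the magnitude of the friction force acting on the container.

f ≈ 80.8 N (down the incline)

Perpendicular to the surface, N = m g cos θ = 76·9.81·cos 15.5° = 718.4 N.
Parallel to the incline, ΣF = 0 gives f = m g sin θ − P = 199.2 − 280 = -80.76 N (up-slope positive).
Static friction can supply at most μ_s N = 459.8 N.
Since |-80.76| ≤ 459.8 N, static friction is sufficient; f equals the required value, not μ_s N.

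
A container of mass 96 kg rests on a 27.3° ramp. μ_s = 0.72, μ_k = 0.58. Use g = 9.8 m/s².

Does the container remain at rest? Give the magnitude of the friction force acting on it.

N = m g cos θ = 836 N.
Down-slope weight component: m g sin θ = 431 N.
μ_s N = 602 N.
431 ≤ 602 N, so it stays put; friction = 431 N.

f ≈ 431 N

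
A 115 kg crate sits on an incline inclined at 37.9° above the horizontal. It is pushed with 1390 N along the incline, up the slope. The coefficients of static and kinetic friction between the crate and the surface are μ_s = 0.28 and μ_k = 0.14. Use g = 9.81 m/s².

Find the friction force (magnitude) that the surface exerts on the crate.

The normal reaction is N = m g cos θ = 890.2 N.
Parallel to the incline, ΣF = 0 gives f = m g sin θ − P = 693 − 1390 = -697 N (up-slope positive).
Static friction can supply at most μ_s N = 249.3 N.
|-697| exceeds 249.3 N, so the crate slips up-slope; friction is kinetic, f = μ_k N = 0.14×890.2 = 125 N.

f ≈ 125 N (down the incline)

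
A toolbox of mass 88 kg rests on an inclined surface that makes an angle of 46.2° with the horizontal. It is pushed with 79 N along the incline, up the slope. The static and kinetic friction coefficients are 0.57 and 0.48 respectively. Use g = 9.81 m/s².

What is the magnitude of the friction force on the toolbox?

The normal reaction is N = m g cos θ = 597.5 N.
Parallel to the incline, ΣF = 0 gives f = m g sin θ − P = 623.1 − 79 = 544.1 N (up-slope positive).
Maximum static friction available: μ_s N = 0.57 × 597.5 = 340.6 N.
|544.1| exceeds 340.6 N, so the toolbox slips down-slope; friction is kinetic, f = μ_k N = 0.48×597.5 = 287 N.

f ≈ 287 N (up the incline)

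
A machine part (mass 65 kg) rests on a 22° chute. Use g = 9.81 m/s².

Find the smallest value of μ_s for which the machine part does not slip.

μ_s,min ≈ 0.404

At the slip threshold m g sin θ = μ_s m g cos θ, so μ_s,min = tan θ.
μ_s,min = tan 22° = 0.404.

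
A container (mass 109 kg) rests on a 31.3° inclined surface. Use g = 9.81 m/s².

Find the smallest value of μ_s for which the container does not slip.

At the slip threshold m g sin θ = μ_s m g cos θ, so μ_s,min = tan θ.
μ_s,min = tan 31.3° = 0.608.

μ_s,min ≈ 0.608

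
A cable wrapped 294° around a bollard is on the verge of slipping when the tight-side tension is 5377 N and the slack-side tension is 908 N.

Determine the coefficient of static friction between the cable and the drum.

μ ≈ 0.347

T₂/T₁ = e^{μβ} → μ = ln(T₂/T₁)/β.
β = 294° = 5.131 rad.
μ = ln(5377/908)/5.131 = ln(5.922)/5.131 = 0.347.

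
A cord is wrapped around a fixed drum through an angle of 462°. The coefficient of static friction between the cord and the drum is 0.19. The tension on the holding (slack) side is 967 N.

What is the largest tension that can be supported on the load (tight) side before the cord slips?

At impending slip the capstan equation gives T₂/T₁ = e^{μβ} with β in radians.
β = 462° × π/180 = 8.063 rad.
e^{μβ} = e^{0.19×8.063} = 4.628.
T₂ = T₁ · e^{μβ} = 967 × 4.628 = 4470 N.

T_max ≈ 4470 N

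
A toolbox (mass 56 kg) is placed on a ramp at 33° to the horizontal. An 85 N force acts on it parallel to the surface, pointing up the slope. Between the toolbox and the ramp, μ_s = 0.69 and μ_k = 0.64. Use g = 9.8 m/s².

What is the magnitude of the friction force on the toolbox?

f ≈ 214 N (up the incline)

Perpendicular to the surface, N = m g cos θ = 56·9.8·cos 33° = 460.3 N.
For equilibrium along the incline the friction force must supply f = m g sin θ − P = 298.9 − 85 = 213.9 N (positive meaning up-slope).
Static friction can supply at most μ_s N = 317.6 N.
Since |213.9| ≤ 317.6 N, no slip — friction simply equals what equilibrium demands.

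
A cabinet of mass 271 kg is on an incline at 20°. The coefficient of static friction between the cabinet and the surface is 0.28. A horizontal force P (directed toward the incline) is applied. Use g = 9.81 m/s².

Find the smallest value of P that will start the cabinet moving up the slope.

At impending motion up the slope, friction acts down-slope at its limit: f = μ_s N.
Perpendicular to the incline: N = m g cos θ + P sin θ.
Along the incline: P cos θ = m g sin θ + μ_s N = m g sin θ + μ_s (m g cos θ + P sin θ).
Solving, P (cos θ − μ_s sin θ) = m g (sin θ + μ_s cos θ), so P = 271×9.81×(sin 20° + 0.28 cos 20°)/(cos 20° − 0.28 sin 20°) = 2660×0.6051/0.8439 = 1910 N.

P ≈ 1910 N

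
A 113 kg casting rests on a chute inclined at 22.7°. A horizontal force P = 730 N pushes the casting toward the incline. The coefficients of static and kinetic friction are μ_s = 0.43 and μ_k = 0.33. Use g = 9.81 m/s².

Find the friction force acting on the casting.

f ≈ 246 N (down the incline)

The horizontal push has a component P sin θ into the surface, so N = m g cos θ + P sin θ = 1023 + 281.7 = 1304 N.
Along the incline, the net driving force (taking up-slope positive) is P cos θ − m g sin θ = 673.5 − 427.8 = 245.7 N, so equilibrium requires friction f = -245.7 N (down-slope).
Maximum static friction: μ_s N = 0.43 × 1304 = 560.9 N.
|f_req| = 245.7 ≤ 560.9 N → the casting is in equilibrium; friction equals the required value.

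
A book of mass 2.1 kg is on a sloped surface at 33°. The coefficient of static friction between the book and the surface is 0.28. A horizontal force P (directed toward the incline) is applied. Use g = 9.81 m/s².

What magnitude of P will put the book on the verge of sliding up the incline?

P ≈ 23.4 N

At impending motion up the slope, friction acts down-slope at its limit: f = μ_s N.
Perpendicular to the incline: N = m g cos θ + P sin θ.
Along the incline: P cos θ = m g sin θ + μ_s N = m g sin θ + μ_s (m g cos θ + P sin θ).
Solving, P (cos θ − μ_s sin θ) = m g (sin θ + μ_s cos θ), so P = 2.1×9.81×(sin 33° + 0.28 cos 33°)/(cos 33° − 0.28 sin 33°) = 20.6×0.7795/0.6862 = 23.4 N.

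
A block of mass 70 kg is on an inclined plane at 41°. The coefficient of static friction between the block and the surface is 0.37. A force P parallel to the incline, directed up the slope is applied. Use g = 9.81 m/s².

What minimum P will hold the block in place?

P_min ≈ 259 N

The block tends to slide down (tan θ > μ_s), so at the point of impending slip friction acts up-slope at its limit: f = μ_s N.
P is parallel to the surface, so N = m g cos θ = 518 N.
Along the incline: P + μ_s N = m g sin θ, so P = 451 − 0.37×518 = 259 N.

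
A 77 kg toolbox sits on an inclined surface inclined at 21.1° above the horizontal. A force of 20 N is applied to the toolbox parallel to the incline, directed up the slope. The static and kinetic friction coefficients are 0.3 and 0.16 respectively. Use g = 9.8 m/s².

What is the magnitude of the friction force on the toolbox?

f ≈ 113 N (up the incline)

Normal force: N = m g cos θ = 77 × 9.8 × cos 21.1° = 704 N.
For equilibrium along the incline the friction force must supply f = m g sin θ − P = 271.7 − 20 = 251.7 N (positive meaning up-slope).
Maximum static friction available: μ_s N = 0.3 × 704 = 211.2 N.
|251.7| exceeds 211.2 N, so the toolbox slips down-slope; friction is kinetic, f = μ_k N = 0.16×704 = 113 N.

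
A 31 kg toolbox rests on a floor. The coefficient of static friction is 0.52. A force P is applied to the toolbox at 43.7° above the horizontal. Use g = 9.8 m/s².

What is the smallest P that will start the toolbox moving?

P ≈ 146 N

N = m g − P sin α (the pull lifts the toolbox).
At impending slip, P cos α = μ_s N = μ_s (m g − P sin α).
Solving: P (cos α + μ_s sin α) = μ_s m g → P = 0.52×304/(cos 43.7° + 0.52 sin 43.7°) = 158/1.082 = 146 N.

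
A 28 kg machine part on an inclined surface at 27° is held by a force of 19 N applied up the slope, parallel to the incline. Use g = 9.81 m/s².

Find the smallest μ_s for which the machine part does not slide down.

N = m g cos θ = 244.7 N.
Friction must make up the shortfall along the incline: f = m g sin θ − P = 124.7 − 19 = 105.7 N.
At the threshold f = μ_s N, so μ_s,min = 105.7/244.7 = 0.432.

μ_s,min ≈ 0.432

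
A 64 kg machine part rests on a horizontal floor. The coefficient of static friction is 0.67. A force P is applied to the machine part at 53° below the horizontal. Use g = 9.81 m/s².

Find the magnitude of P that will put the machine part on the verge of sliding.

N = m g + P sin α (the push presses the machine part into the horizontal floor).
At impending slip, P cos α = μ_s N = μ_s (m g + P sin α).
Solving: P (cos α − μ_s sin α) = μ_s m g → P = 0.67×628/(cos 53° − 0.67 sin 53°) = 421/0.06673 = 6300 N.

P ≈ 6300 N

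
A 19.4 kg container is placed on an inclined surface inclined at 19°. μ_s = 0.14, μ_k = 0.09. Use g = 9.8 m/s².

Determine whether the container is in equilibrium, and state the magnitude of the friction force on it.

N = m g cos θ = 180 N.
Down-slope weight component: m g sin θ = 61.9 N.
μ_s N = 25.2 N.
61.9 > 25.2 N, so it slides; kinetic friction f = μ_k N = 0.09×180 = 16.2 N.

f ≈ 16.2 N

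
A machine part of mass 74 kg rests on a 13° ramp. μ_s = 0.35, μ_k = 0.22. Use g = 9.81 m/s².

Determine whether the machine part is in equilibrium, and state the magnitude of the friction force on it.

N = m g cos θ = 707 N.
Down-slope weight component: m g sin θ = 163 N.
μ_s N = 248 N.
163 ≤ 248 N, so it stays put; friction = 163 N.

f ≈ 163 N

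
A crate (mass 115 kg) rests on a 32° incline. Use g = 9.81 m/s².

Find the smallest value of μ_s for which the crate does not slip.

At the slip threshold m g sin θ = μ_s m g cos θ, so μ_s,min = tan θ.
μ_s,min = tan 32° = 0.625.

μ_s,min ≈ 0.625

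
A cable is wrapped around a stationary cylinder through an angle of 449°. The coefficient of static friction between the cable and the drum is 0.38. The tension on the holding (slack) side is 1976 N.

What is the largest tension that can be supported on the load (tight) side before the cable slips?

T_max ≈ 38800 N

At impending slip the capstan equation gives T₂/T₁ = e^{μβ} with β in radians.
β = 449° × π/180 = 7.837 rad.
e^{μβ} = e^{0.38×7.837} = 19.65.
T₂ = T₁ · e^{μβ} = 1976 × 19.65 = 38800 N.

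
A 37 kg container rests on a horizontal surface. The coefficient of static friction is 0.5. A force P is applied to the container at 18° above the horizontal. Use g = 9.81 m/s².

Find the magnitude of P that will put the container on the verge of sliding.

P ≈ 164 N

N = m g − P sin α (the pull lifts the container).
At impending slip, P cos α = μ_s N = μ_s (m g − P sin α).
Solving: P (cos α + μ_s sin α) = μ_s m g → P = 0.5×363/(cos 18° + 0.5 sin 18°) = 181/1.106 = 164 N.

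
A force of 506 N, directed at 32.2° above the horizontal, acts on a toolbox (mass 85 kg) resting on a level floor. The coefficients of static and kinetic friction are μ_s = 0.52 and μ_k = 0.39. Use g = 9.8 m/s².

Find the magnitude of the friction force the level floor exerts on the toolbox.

The vertical component of P reduces the normal force: N = m g − P sin α = 833 − 269.6 = 563.4 N.
The horizontal driving force is P cos α = 428.2 N, so equilibrium needs friction f = 428.2 N.
The static-friction limit is μ_s N = 292.9 N.
The required friction exceeds μ_s N, so the toolbox moves and f = μ_k N = 220 N.

f ≈ 220 N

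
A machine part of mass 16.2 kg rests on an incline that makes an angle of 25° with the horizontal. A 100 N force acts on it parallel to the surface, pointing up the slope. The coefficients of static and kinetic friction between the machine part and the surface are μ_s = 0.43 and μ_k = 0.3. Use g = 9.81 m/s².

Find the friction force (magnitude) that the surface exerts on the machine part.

Perpendicular to the surface, N = m g cos θ = 16.2·9.81·cos 25° = 144 N.
Parallel to the incline, ΣF = 0 gives f = m g sin θ − P = 67.16 − 100 = -32.84 N (up-slope positive).
The static-friction ceiling is μ_s N = 0.43 × 144 = 61.93 N.
Since |-32.84| ≤ 61.93 N, no slip — friction simply equals what equilibrium demands.

f ≈ 32.8 N (down the incline)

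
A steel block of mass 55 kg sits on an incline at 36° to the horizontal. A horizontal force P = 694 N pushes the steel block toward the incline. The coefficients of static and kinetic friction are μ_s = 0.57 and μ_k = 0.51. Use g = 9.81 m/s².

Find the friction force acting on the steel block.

f ≈ 244 N (down the incline)

Resolve perpendicular to the incline: N = m g cos θ + P sin θ = 55×9.81×cos 36° + 694×sin 36° = 844.4 N.
Along the incline, the net driving force (taking up-slope positive) is P cos θ − m g sin θ = 561.5 − 317.1 = 244.3 N, so equilibrium requires friction f = -244.3 N (down-slope).
Maximum static friction: μ_s N = 0.57 × 844.4 = 481.3 N.
Since 244.3 N is within the 481.3 N limit, the steel block stays put and friction is exactly 244 N.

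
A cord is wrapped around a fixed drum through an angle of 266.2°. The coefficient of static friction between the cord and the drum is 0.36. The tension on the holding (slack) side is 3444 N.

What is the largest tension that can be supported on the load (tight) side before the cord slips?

At impending slip the capstan equation gives T₂/T₁ = e^{μβ} with β in radians.
β = 266.2° × π/180 = 4.646 rad.
e^{μβ} = e^{0.36×4.646} = 5.326.
T₂ = T₁ · e^{μβ} = 3444 × 5.326 = 18300 N.

T_max ≈ 18300 N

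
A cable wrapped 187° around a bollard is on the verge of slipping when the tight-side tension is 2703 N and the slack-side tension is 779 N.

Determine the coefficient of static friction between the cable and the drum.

μ ≈ 0.381

T₂/T₁ = e^{μβ} → μ = ln(T₂/T₁)/β.
β = 187° = 3.264 rad.
μ = ln(2703/779)/3.264 = ln(3.47)/3.264 = 0.381.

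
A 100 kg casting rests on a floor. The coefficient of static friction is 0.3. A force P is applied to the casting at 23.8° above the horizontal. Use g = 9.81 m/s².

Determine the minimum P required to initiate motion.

N = m g − P sin α (the pull lifts the casting).
At impending slip, P cos α = μ_s N = μ_s (m g − P sin α).
Solving: P (cos α + μ_s sin α) = μ_s m g → P = 0.3×981/(cos 23.8° + 0.3 sin 23.8°) = 294/1.036 = 284 N.

P ≈ 284 N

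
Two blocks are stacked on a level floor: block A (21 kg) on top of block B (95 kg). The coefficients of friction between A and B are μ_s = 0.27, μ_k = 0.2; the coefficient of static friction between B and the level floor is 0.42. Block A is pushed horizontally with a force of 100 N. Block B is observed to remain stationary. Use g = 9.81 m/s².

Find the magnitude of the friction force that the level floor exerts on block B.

f ≈ 41.2 N

The normal force B exerts on A is simply A's weight, N₁ = 206 N.
So the A–B interface can sustain at most μ_s N₁ = 55.62 N of static friction.
Since P = 100 N > 55.62 N, A slides on B; the A–B friction is kinetic: f₁ = μ_k N₁ = 0.2×206 = 41.2 N.
B experiences an equal 41.2 N forward from A (third law). B is in equilibrium, so the floor supplies f₂ = 41.2 N of static friction (limit μ_s(m_A+m_B)g = 477.9 N, not exceeded).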